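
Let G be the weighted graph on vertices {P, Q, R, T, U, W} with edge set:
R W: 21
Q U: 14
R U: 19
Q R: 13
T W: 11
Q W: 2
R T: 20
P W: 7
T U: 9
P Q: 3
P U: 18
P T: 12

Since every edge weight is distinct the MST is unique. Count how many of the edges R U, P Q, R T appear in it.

Kruskal: consider edges lightest-first.
Q W (2): add — endpoints in different components.
P Q (3): add — endpoints in different components.
P W (7): skip — W and P already connected.
T U (9): add — endpoints in different components.
T W (11): add — endpoints in different components.
P T (12): skip — P and T already connected.
Q R (13): add — endpoints in different components.
MST edge set: {Q W, P Q, T U, T W, Q R}.
Of the listed edges, {P Q} are in the MST → 1.

1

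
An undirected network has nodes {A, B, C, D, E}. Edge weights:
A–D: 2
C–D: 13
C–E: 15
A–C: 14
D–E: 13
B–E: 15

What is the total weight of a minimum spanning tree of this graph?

43

Kruskal's algorithm — process edges by increasing weight (ties by edge label):
A–D (2): add. Components now {A,D} {B} {C} {E}
C–D (13): add. Components now {A,C,D} {B} {E}
D–E (13): add. Components now {A,C,D,E} {B}
A–C (14): skip — A and C already connected.
B–E (15): add. Components now {A,B,C,D,E}
MST edges: A–D, C–D, D–E, B–E; total weight 2+13+13+15 = 43.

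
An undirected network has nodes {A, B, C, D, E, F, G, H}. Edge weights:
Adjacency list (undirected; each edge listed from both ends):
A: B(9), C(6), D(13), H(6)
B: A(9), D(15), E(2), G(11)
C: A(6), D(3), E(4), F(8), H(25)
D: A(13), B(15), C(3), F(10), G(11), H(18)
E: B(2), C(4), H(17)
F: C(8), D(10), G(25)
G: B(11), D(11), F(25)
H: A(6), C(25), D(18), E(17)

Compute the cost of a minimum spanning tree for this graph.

40

Kruskal's algorithm — process edges by increasing weight (ties by edge label):
B–E (2): add — endpoints in different components.
C–D (3): add — endpoints in different components.
C–E (4): add — endpoints in different components.
A–C (6): add — endpoints in different components.
A–H (6): add — endpoints in different components.
C–F (8): add — endpoints in different components.
A–B (9): skip — A and B already connected.
D–F (10): skip — D and F already connected.
B–G (11): add — endpoints in different components.
MST edges: B–E, C–D, C–E, A–C, A–H, C–F, B–G; total weight 2+3+4+6+6+8+11 = 40.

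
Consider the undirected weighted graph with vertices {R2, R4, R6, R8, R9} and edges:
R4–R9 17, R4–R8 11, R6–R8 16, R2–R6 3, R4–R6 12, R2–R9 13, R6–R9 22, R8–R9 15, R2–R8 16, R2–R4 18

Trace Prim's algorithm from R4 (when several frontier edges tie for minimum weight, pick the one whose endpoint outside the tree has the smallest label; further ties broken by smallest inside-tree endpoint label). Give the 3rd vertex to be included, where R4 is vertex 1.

Prim, starting at R4.
Step 1: cheapest edge leaving the tree is R4–R8 (11); add R8.
Step 2: cheapest edge leaving the tree is R4–R6 (12); add R6.
Step 3: cheapest edge leaving the tree is R2–R6 (3); add R2.
Step 4: cheapest edge leaving the tree is R2–R9 (13); add R9.
Vertex order: R4, R8, R6, R2, R9. The 3rd vertex is R6.

R6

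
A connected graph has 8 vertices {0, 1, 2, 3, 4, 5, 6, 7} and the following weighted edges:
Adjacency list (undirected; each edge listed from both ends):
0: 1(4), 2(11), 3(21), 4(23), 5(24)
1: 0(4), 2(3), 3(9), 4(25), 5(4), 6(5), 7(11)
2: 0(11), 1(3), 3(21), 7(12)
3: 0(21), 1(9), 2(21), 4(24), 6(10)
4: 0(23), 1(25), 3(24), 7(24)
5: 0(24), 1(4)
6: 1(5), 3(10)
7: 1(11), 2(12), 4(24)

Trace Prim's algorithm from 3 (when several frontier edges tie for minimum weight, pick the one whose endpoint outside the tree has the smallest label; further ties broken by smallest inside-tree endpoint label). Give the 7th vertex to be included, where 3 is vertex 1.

Prim's algorithm from 3:
Step 1: cheapest edge leaving the tree is 1-3 (9); add 1.
Step 2: cheapest edge leaving the tree is 1-2 (3); add 2.
Step 3: cheapest edge leaving the tree is 0-1 (4); add 0.
Step 4: cheapest edge leaving the tree is 1-5 (4); add 5.
Step 5: cheapest edge leaving the tree is 1-6 (5); add 6.
Step 6: cheapest edge leaving the tree is 1-7 (11); add 7.
Step 7: cheapest edge leaving the tree is 0-4 (23); add 4.
Vertex order: 3, 1, 2, 0, 5, 6, 7, 4. The 7th vertex is 7.

7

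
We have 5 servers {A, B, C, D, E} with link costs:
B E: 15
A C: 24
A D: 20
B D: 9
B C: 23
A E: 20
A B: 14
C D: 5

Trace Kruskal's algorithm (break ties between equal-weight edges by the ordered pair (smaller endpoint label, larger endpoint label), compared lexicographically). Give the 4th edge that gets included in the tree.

Sort edges by weight, then run Kruskal:
C D (5): add. Components now {A} {B} {C,D} {E}
B D (9): add. Components now {A} {B,C,D} {E}
A B (14): add. Components now {A,B,C,D} {E}
B E (15): add. Components now {A,B,C,D,E}
The 4th edge added is B E.

B-E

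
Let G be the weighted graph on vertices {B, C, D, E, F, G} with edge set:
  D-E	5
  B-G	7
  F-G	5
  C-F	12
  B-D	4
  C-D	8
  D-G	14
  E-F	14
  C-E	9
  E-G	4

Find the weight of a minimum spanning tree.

Grow the tree from F using Prim:
Step 1: frontier [F-G 5, C-F 12, E-F 14] → take F-G (5); add G.
Step 2: frontier [C-F 12, E-F 14, E-G 4, B-G 7, D-G 14] → take E-G (4); add E.
Step 3: frontier [D-E 5, C-E 9, C-F 12, B-G 7, D-G 14] → take D-E (5); add D.
Step 4: frontier [B-D 4, C-D 8, C-E 9, C-F 12, B-G 7] → take B-D (4); add B.
Step 5: frontier [C-D 8, C-E 9, C-F 12] → take C-D (8); add C.
MST edges: F-G, E-G, D-E, B-D, C-D; total weight 5+4+5+4+8 = 26.

26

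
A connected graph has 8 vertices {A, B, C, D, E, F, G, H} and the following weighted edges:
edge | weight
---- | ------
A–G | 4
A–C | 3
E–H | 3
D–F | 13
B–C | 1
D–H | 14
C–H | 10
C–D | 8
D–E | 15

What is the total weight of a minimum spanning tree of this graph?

42

Kruskal: consider edges lightest-first.
B–C (1): add — endpoints in different components.
A–C (3): add — endpoints in different components.
E–H (3): add — endpoints in different components.
A–G (4): add — endpoints in different components.
C–D (8): add — endpoints in different components.
C–H (10): add — endpoints in different components.
D–F (13): add — endpoints in different components.
MST edges: B–C, A–C, E–H, A–G, C–D, C–H, D–F; total weight 1+3+3+4+8+10+13 = 42.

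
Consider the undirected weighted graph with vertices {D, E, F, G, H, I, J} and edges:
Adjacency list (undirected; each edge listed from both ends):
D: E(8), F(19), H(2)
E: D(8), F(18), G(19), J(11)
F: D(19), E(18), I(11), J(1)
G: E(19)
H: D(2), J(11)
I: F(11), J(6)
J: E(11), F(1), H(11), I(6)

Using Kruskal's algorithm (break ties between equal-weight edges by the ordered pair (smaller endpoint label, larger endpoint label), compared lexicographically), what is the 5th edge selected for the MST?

E-J

Kruskal: consider edges lightest-first.
F—J (1): add — endpoints in different components.
D—H (2): add — endpoints in different components.
I—J (6): add — endpoints in different components.
D—E (8): add — endpoints in different components.
E—J (11): add — endpoints in different components.
F—I (11): skip — F and I already connected.
H—J (11): skip — H and J already connected.
E—F (18): skip — E and F already connected.
D—F (19): skip — D and F already connected.
E—G (19): add — endpoints in different components.
The 5th edge added is E—J.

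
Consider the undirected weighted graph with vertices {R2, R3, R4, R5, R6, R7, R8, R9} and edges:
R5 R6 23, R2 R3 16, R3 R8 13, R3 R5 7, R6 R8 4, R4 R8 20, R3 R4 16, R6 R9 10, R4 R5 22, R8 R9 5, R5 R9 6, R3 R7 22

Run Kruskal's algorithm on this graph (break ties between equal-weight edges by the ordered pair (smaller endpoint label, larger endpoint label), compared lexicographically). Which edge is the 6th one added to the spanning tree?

Sort edges by weight, then run Kruskal:
R6 R8 (4): add — endpoints in different components.
R8 R9 (5): add — endpoints in different components.
R5 R9 (6): add — endpoints in different components.
R3 R5 (7): add — endpoints in different components.
R6 R9 (10): skip — R6 and R9 already connected.
R3 R8 (13): skip — R8 and R3 already connected.
R2 R3 (16): add — endpoints in different components.
R3 R4 (16): add — endpoints in different components.
R4 R8 (20): skip — R8 and R4 already connected.
R3 R7 (22): add — endpoints in different components.
The 6th edge added is R3 R4.

R3-R4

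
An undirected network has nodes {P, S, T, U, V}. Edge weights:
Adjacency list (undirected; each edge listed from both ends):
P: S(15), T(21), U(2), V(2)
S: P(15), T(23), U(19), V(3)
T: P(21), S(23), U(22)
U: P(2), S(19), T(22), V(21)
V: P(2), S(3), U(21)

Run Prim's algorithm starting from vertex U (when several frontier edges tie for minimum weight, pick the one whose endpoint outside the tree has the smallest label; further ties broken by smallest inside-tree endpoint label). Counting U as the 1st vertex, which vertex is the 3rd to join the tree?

Grow the tree from U using Prim:
Step 1: frontier [P U 2, S U 19, U V 21, T U 22] → take P U (2); add P.
Step 2: frontier [P V 2, P S 15, P T 21, S U 19, U V 21, T U 22] → take P V (2); add V.
Step 3: frontier [P S 15, P T 21, S U 19, T U 22, S V 3] → take S V (3); add S.
Step 4: frontier [P T 21, S T 23, T U 22] → take P T (21); add T.
Vertex order: U, P, V, S, T. The 3rd vertex is V.

V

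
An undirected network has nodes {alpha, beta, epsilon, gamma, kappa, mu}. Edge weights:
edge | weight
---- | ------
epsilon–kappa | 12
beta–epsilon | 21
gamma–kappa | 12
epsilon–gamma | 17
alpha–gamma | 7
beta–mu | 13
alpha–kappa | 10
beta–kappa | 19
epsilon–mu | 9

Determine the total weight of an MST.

51

Prim, starting at kappa.
Step 1: cheapest edge leaving the tree is alpha–kappa (10); add alpha.
Step 2: cheapest edge leaving the tree is alpha–gamma (7); add gamma.
Step 3: cheapest edge leaving the tree is epsilon–kappa (12); add epsilon.
Step 4: cheapest edge leaving the tree is epsilon–mu (9); add mu.
Step 5: cheapest edge leaving the tree is beta–mu (13); add beta.
MST edges: alpha–kappa, alpha–gamma, epsilon–kappa, epsilon–mu, beta–mu; total weight 10+7+12+9+13 = 51.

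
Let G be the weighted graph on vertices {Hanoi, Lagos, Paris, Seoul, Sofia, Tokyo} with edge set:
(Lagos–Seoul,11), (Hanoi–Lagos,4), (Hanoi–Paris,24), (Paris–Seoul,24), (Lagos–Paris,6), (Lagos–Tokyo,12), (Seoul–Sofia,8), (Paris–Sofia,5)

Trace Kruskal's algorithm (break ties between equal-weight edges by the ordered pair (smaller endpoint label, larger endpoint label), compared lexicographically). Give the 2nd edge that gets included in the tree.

Kruskal's algorithm — process edges by increasing weight (ties by edge label):
Hanoi–Lagos (4): add. Components now {Hanoi,Lagos} {Paris} {Tokyo} {Sofia} {Seoul}
Paris–Sofia (5): add. Components now {Hanoi,Lagos} {Paris,Sofia} {Tokyo} {Seoul}
Lagos–Paris (6): add. Components now {Hanoi,Lagos,Paris,Sofia} {Tokyo} {Seoul}
Seoul–Sofia (8): add. Components now {Hanoi,Lagos,Paris,Seoul,Sofia} {Tokyo}
Lagos–Seoul (11): skip — Lagos and Seoul already connected.
Lagos–Tokyo (12): add. Components now {Hanoi,Lagos,Paris,Seoul,Sofia,Tokyo}
The 2nd edge added is Paris–Sofia.

Paris-Sofia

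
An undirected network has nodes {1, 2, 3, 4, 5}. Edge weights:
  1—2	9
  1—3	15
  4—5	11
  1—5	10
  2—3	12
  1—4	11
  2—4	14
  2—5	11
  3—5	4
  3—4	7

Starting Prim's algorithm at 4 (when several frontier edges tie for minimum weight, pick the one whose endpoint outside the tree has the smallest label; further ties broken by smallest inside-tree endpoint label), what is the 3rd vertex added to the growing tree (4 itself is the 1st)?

Grow the tree from 4 using Prim:
Step 1: frontier [3—4 7, 1—4 11, 4—5 11, 2—4 14] → take 3—4 (7); add 3.
Step 2: frontier [3—5 4, 2—3 12, 1—3 15, 1—4 11, 4—5 11, 2—4 14] → take 3—5 (4); add 5.
Step 3: frontier [2—3 12, 1—3 15, 1—4 11, 2—4 14, 1—5 10, 2—5 11] → take 1—5 (10); add 1.
Step 4: frontier [1—2 9, 2—3 12, 2—4 14, 2—5 11] → take 1—2 (9); add 2.
Vertex order: 4, 3, 5, 1, 2. The 3rd vertex is 5.

5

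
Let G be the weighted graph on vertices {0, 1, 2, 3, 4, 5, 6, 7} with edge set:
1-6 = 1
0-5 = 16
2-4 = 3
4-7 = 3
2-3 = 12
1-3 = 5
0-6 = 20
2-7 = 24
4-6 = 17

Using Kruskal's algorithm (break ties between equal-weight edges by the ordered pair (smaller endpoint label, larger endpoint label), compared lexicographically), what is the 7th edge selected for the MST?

Sort edges by weight, then run Kruskal:
1-6 (1): add — endpoints in different components.
2-4 (3): add — endpoints in different components.
4-7 (3): add — endpoints in different components.
1-3 (5): add — endpoints in different components.
2-3 (12): add — endpoints in different components.
0-5 (16): add — endpoints in different components.
4-6 (17): skip — 4 and 6 already connected.
0-6 (20): add — endpoints in different components.
The 7th edge added is 0-6.

0-6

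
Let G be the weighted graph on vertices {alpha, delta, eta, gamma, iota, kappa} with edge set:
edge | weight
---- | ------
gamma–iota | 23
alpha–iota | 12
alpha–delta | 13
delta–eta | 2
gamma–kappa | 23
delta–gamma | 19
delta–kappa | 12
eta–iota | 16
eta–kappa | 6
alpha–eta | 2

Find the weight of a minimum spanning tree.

Grow the tree from gamma using Prim:
Step 1: frontier [delta–gamma 19, gamma–iota 23, gamma–kappa 23] → take delta–gamma (19); add delta.
Step 2: frontier [delta–eta 2, delta–kappa 12, alpha–delta 13, gamma–iota 23, gamma–kappa 23] → take delta–eta (2); add eta.
Step 3: frontier [delta–kappa 12, alpha–delta 13, alpha–eta 2, eta–kappa 6, eta–iota 16, gamma–iota 23, gamma–kappa 23] → take alpha–eta (2); add alpha.
Step 4: frontier [alpha–iota 12, delta–kappa 12, eta–kappa 6, eta–iota 16, gamma–iota 23, gamma–kappa 23] → take eta–kappa (6); add kappa.
Step 5: frontier [alpha–iota 12, eta–iota 16, gamma–iota 23] → take alpha–iota (12); add iota.
MST edges: delta–gamma, delta–eta, alpha–eta, eta–kappa, alpha–iota; total weight 19+2+2+6+12 = 41.

41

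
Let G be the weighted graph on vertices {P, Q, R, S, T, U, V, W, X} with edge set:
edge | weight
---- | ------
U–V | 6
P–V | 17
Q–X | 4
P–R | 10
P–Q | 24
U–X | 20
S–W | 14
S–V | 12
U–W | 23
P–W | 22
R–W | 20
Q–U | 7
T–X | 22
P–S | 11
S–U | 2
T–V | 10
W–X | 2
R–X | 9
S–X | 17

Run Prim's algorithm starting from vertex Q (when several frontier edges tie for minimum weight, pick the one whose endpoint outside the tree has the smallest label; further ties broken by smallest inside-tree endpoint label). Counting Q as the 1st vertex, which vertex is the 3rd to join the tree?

Prim's algorithm from Q:
Step 1: cheapest edge leaving the tree is Q–X (4); add X.
Step 2: cheapest edge leaving the tree is W–X (2); add W.
Step 3: cheapest edge leaving the tree is Q–U (7); add U.
Step 4: cheapest edge leaving the tree is S–U (2); add S.
Step 5: cheapest edge leaving the tree is U–V (6); add V.
Step 6: cheapest edge leaving the tree is R–X (9); add R.
Step 7: cheapest edge leaving the tree is P–R (10); add P.
Step 8: cheapest edge leaving the tree is T–V (10); add T.
Vertex order: Q, X, W, U, S, V, R, P, T. The 3rd vertex is W.

W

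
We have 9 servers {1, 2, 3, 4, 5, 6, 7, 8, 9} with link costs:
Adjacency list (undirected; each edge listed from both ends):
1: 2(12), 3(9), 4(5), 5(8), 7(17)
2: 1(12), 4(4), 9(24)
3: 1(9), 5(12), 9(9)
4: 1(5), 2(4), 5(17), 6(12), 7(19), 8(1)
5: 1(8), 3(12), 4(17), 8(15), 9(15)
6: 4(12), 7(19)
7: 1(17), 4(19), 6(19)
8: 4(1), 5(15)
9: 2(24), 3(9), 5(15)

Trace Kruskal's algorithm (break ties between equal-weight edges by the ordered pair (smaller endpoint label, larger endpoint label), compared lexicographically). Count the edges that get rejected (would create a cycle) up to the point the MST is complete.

4

Kruskal's algorithm — process edges by increasing weight (ties by edge label):
4—8 (1): add — endpoints in different components.
2—4 (4): add — endpoints in different components.
1—4 (5): add — endpoints in different components.
1—5 (8): add — endpoints in different components.
1—3 (9): add — endpoints in different components.
3—9 (9): add — endpoints in different components.
1—2 (12): skip — 1 and 2 already connected.
3—5 (12): skip — 3 and 5 already connected.
4—6 (12): add — endpoints in different components.
5—8 (15): skip — 5 and 8 already connected.
5—9 (15): skip — 5 and 9 already connected.
1—7 (17): add — endpoints in different components.
Edges rejected before the tree was complete: 4.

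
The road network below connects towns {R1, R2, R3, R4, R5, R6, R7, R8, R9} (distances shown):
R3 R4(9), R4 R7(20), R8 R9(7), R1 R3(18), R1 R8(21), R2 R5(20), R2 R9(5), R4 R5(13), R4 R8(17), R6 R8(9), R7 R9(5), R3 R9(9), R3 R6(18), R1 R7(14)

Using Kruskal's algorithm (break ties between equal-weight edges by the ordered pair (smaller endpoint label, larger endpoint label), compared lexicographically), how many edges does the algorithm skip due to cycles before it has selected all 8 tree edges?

0

Sort edges by weight, then run Kruskal:
R2 R9 (5): add — endpoints in different components.
R7 R9 (5): add — endpoints in different components.
R8 R9 (7): add — endpoints in different components.
R3 R4 (9): add — endpoints in different components.
R3 R9 (9): add — endpoints in different components.
R6 R8 (9): add — endpoints in different components.
R4 R5 (13): add — endpoints in different components.
R1 R7 (14): add — endpoints in different components.
Edges rejected before the tree was complete: 0.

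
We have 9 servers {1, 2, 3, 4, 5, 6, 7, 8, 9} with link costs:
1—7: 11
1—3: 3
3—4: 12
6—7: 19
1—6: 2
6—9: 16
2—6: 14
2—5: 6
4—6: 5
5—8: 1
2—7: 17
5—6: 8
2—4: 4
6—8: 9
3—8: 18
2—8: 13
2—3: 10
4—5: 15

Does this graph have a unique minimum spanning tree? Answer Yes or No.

Yes

Kruskal's algorithm — process edges by increasing weight (ties by edge label):
5—8 (1): add — endpoints in different components.
1—6 (2): add — endpoints in different components.
1—3 (3): add — endpoints in different components.
2—4 (4): add — endpoints in different components.
4—6 (5): add — endpoints in different components.
2—5 (6): add — endpoints in different components.
5—6 (8): skip — 5 and 6 already connected.
6—8 (9): skip — 6 and 8 already connected.
2—3 (10): skip — 2 and 3 already connected.
1—7 (11): add — endpoints in different components.
3—4 (12): skip — 3 and 4 already connected.
2—8 (13): skip — 2 and 8 already connected.
2—6 (14): skip — 2 and 6 already connected.
4—5 (15): skip — 4 and 5 already connected.
6—9 (16): add — endpoints in different components.
Every non-tree edge has weight strictly greater than the heaviest edge on the tree path between its endpoints, so the MST is unique.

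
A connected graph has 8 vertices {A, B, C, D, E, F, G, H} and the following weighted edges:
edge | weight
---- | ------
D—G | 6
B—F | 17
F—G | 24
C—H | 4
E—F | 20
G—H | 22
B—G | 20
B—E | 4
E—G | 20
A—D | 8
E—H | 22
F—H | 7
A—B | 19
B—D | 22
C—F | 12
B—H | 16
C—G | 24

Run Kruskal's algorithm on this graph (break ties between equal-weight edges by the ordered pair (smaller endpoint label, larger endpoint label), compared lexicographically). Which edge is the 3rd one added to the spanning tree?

D-G

Kruskal's algorithm — process edges by increasing weight (ties by edge label):
B—E (4): add — endpoints in different components.
C—H (4): add — endpoints in different components.
D—G (6): add — endpoints in different components.
F—H (7): add — endpoints in different components.
A—D (8): add — endpoints in different components.
C—F (12): skip — C and F already connected.
B—H (16): add — endpoints in different components.
B—F (17): skip — B and F already connected.
A—B (19): add — endpoints in different components.
The 3rd edge added is D—G.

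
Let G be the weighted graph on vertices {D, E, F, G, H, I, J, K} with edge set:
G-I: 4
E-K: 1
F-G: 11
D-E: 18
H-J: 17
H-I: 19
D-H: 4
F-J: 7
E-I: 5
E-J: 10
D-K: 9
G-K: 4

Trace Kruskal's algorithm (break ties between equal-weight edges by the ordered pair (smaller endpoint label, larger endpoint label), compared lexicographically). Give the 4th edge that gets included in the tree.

G-K

Sort edges by weight, then run Kruskal:
E-K (1): add — endpoints in different components.
D-H (4): add — endpoints in different components.
G-I (4): add — endpoints in different components.
G-K (4): add — endpoints in different components.
E-I (5): skip — E and I already connected.
F-J (7): add — endpoints in different components.
D-K (9): add — endpoints in different components.
E-J (10): add — endpoints in different components.
The 4th edge added is G-K.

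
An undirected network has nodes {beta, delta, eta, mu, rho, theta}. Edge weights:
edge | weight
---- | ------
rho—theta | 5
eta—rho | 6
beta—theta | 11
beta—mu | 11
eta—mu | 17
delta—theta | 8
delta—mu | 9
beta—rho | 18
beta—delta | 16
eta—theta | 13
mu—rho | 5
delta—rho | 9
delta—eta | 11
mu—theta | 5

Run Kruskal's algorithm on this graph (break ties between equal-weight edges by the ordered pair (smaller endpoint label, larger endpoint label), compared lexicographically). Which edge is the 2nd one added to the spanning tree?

mu-theta

Sort edges by weight, then run Kruskal:
mu—rho (5): add. Components now {mu,rho} {theta} {delta} {beta} {eta}
mu—theta (5): add. Components now {mu,rho,theta} {delta} {beta} {eta}
rho—theta (5): skip — theta and rho already connected.
eta—rho (6): add. Components now {eta,mu,rho,theta} {delta} {beta}
delta—theta (8): add. Components now {delta,eta,mu,rho,theta} {beta}
delta—mu (9): skip — mu and delta already connected.
delta—rho (9): skip — delta and rho already connected.
beta—mu (11): add. Components now {beta,delta,eta,mu,rho,theta}
The 2nd edge added is mu—theta.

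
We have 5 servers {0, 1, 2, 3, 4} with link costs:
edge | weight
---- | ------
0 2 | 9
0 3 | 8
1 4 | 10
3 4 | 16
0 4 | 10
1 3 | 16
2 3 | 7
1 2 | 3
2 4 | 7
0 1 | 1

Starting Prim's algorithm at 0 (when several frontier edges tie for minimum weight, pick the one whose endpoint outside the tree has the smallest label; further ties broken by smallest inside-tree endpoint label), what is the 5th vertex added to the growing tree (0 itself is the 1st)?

4

Prim's algorithm from 0:
Step 1: frontier [0 1 1, 0 3 8, 0 2 9, 0 4 10] → take 0 1 (1); add 1.
Step 2: frontier [0 3 8, 0 2 9, 0 4 10, 1 2 3, 1 4 10, 1 3 16] → take 1 2 (3); add 2.
Step 3: frontier [0 3 8, 0 4 10, 1 4 10, 1 3 16, 2 3 7, 2 4 7] → take 2 3 (7); add 3.
Step 4: frontier [0 4 10, 1 4 10, 2 4 7, 3 4 16] → take 2 4 (7); add 4.
Vertex order: 0, 1, 2, 3, 4. The 5th vertex is 4.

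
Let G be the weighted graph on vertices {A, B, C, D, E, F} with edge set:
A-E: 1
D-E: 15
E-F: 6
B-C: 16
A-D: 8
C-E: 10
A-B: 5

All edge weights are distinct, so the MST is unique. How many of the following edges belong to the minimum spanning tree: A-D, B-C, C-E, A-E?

3

Sort edges by weight, then run Kruskal:
A-E (1): add. Components now {A,E} {B} {C} {D} {F}
A-B (5): add. Components now {A,B,E} {C} {D} {F}
E-F (6): add. Components now {A,B,E,F} {C} {D}
A-D (8): add. Components now {A,B,D,E,F} {C}
C-E (10): add. Components now {A,B,C,D,E,F}
MST edge set: {A-E, A-B, E-F, A-D, C-E}.
Of the listed edges, {A-D, C-E, A-E} are in the MST → 3.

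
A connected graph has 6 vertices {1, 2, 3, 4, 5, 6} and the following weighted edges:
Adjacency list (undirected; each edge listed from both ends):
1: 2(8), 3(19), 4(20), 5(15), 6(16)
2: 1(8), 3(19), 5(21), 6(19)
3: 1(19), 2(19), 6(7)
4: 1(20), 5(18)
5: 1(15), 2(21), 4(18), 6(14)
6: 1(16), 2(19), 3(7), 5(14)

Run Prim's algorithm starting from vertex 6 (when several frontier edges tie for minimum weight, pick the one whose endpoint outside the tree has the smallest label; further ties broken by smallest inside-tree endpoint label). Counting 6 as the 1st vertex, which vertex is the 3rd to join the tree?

5

Grow the tree from 6 using Prim:
Step 1: cheapest edge leaving the tree is 3–6 (7); add 3.
Step 2: cheapest edge leaving the tree is 5–6 (14); add 5.
Step 3: cheapest edge leaving the tree is 1–5 (15); add 1.
Step 4: cheapest edge leaving the tree is 1–2 (8); add 2.
Step 5: cheapest edge leaving the tree is 4–5 (18); add 4.
Vertex order: 6, 3, 5, 1, 2, 4. The 3rd vertex is 5.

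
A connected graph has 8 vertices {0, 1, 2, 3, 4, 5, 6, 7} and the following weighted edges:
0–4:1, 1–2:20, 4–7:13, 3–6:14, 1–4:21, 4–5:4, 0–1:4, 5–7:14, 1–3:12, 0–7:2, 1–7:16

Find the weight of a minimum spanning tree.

57

Sort edges by weight, then run Kruskal:
0–4 (1): add — endpoints in different components.
0–7 (2): add — endpoints in different components.
0–1 (4): add — endpoints in different components.
4–5 (4): add — endpoints in different components.
1–3 (12): add — endpoints in different components.
4–7 (13): skip — 4 and 7 already connected.
3–6 (14): add — endpoints in different components.
5–7 (14): skip — 5 and 7 already connected.
1–7 (16): skip — 1 and 7 already connected.
1–2 (20): add — endpoints in different components.
MST edges: 0–4, 0–7, 0–1, 4–5, 1–3, 3–6, 1–2; total weight 1+2+4+4+12+14+20 = 57.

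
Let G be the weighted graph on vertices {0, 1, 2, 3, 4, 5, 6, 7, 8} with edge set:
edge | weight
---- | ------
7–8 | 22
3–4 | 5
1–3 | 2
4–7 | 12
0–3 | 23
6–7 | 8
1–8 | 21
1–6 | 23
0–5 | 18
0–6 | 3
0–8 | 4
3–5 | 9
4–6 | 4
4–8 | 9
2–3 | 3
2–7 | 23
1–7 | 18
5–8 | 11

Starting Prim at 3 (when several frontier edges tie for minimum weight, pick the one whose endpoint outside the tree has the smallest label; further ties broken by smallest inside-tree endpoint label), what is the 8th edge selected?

Grow the tree from 3 using Prim:
Step 1: cheapest edge leaving the tree is 1–3 (2); add 1.
Step 2: cheapest edge leaving the tree is 2–3 (3); add 2.
Step 3: cheapest edge leaving the tree is 3–4 (5); add 4.
Step 4: cheapest edge leaving the tree is 4–6 (4); add 6.
Step 5: cheapest edge leaving the tree is 0–6 (3); add 0.
Step 6: cheapest edge leaving the tree is 0–8 (4); add 8.
Step 7: cheapest edge leaving the tree is 6–7 (8); add 7.
Step 8: cheapest edge leaving the tree is 3–5 (9); add 5.
The 8th edge added is 3–5.

3-5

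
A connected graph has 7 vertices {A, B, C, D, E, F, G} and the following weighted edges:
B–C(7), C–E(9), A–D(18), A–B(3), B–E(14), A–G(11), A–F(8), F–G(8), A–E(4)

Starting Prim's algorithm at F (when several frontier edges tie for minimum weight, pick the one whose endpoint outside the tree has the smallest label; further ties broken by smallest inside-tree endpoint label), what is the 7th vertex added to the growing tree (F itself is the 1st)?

D

Grow the tree from F using Prim:
Step 1: cheapest edge leaving the tree is A–F (8); add A.
Step 2: cheapest edge leaving the tree is A–B (3); add B.
Step 3: cheapest edge leaving the tree is A–E (4); add E.
Step 4: cheapest edge leaving the tree is B–C (7); add C.
Step 5: cheapest edge leaving the tree is F–G (8); add G.
Step 6: cheapest edge leaving the tree is A–D (18); add D.
Vertex order: F, A, B, E, C, G, D. The 7th vertex is D.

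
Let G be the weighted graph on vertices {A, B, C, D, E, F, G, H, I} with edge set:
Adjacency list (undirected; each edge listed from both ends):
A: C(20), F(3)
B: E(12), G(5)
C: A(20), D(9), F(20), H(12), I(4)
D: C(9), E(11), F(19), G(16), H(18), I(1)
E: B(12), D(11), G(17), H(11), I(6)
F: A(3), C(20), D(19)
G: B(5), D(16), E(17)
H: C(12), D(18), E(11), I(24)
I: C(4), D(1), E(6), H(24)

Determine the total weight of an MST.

Prim, starting at F.
Step 1: cheapest edge leaving the tree is A–F (3); add A.
Step 2: cheapest edge leaving the tree is D–F (19); add D.
Step 3: cheapest edge leaving the tree is D–I (1); add I.
Step 4: cheapest edge leaving the tree is C–I (4); add C.
Step 5: cheapest edge leaving the tree is E–I (6); add E.
Step 6: cheapest edge leaving the tree is E–H (11); add H.
Step 7: cheapest edge leaving the tree is B–E (12); add B.
Step 8: cheapest edge leaving the tree is B–G (5); add G.
MST edges: A–F, D–F, D–I, C–I, E–I, E–H, B–E, B–G; total weight 3+19+1+4+6+11+12+5 = 61.

61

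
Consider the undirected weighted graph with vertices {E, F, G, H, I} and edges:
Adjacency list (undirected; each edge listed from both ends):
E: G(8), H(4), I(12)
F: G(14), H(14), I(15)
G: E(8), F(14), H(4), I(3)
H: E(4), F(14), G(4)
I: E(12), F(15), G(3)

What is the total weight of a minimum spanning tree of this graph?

Kruskal's algorithm — process edges by increasing weight (ties by edge label):
G—I (3): add. Components now {E} {F} {G,I} {H}
E—H (4): add. Components now {E,H} {F} {G,I}
G—H (4): add. Components now {E,G,H,I} {F}
E—G (8): skip — E and G already connected.
E—I (12): skip — E and I already connected.
F—G (14): add. Components now {E,F,G,H,I}
MST edges: G—I, E—H, G—H, F—G; total weight 3+4+4+14 = 25.

25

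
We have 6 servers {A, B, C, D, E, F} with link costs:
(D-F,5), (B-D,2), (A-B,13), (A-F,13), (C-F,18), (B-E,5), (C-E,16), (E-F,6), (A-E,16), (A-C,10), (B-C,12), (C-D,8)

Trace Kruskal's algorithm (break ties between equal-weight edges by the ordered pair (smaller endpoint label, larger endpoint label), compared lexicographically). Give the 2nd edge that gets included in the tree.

Kruskal's algorithm — process edges by increasing weight (ties by edge label):
B-D (2): add. Components now {A} {B,D} {C} {E} {F}
B-E (5): add. Components now {A} {B,D,E} {C} {F}
D-F (5): add. Components now {A} {B,D,E,F} {C}
E-F (6): skip — E and F already connected.
C-D (8): add. Components now {A} {B,C,D,E,F}
A-C (10): add. Components now {A,B,C,D,E,F}
The 2nd edge added is B-E.

B-E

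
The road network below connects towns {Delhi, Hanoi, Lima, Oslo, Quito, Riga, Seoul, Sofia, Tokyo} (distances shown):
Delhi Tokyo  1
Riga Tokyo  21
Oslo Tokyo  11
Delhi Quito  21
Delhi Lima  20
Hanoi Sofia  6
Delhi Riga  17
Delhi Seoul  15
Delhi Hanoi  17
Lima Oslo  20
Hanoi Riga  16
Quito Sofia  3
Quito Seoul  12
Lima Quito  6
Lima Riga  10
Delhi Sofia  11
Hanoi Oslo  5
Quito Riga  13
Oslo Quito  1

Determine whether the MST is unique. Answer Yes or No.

Kruskal's algorithm — process edges by increasing weight (ties by edge label):
Delhi Tokyo (1): add — endpoints in different components.
Oslo Quito (1): add — endpoints in different components.
Quito Sofia (3): add — endpoints in different components.
Hanoi Oslo (5): add — endpoints in different components.
Hanoi Sofia (6): skip — Hanoi and Sofia already connected.
Lima Quito (6): add — endpoints in different components.
Lima Riga (10): add — endpoints in different components.
Delhi Sofia (11): add — endpoints in different components.
Oslo Tokyo (11): skip — Tokyo and Oslo already connected.
Quito Seoul (12): add — endpoints in different components.
Non-tree edge Oslo Tokyo has weight 11, equal to the heaviest edge on its tree cycle — swapping gives another MST of the same weight. Not unique.

No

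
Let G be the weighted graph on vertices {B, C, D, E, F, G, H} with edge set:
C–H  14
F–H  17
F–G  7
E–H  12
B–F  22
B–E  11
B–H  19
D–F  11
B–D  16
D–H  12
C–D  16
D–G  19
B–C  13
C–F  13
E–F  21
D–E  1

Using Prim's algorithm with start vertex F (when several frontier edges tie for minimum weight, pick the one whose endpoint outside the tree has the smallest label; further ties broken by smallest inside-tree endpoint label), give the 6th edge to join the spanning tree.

B-C

Grow the tree from F using Prim:
Step 1: cheapest edge leaving the tree is F–G (7); add G.
Step 2: cheapest edge leaving the tree is D–F (11); add D.
Step 3: cheapest edge leaving the tree is D–E (1); add E.
Step 4: cheapest edge leaving the tree is B–E (11); add B.
Step 5: cheapest edge leaving the tree is D–H (12); add H.
Step 6: cheapest edge leaving the tree is B–C (13); add C.
The 6th edge added is B–C.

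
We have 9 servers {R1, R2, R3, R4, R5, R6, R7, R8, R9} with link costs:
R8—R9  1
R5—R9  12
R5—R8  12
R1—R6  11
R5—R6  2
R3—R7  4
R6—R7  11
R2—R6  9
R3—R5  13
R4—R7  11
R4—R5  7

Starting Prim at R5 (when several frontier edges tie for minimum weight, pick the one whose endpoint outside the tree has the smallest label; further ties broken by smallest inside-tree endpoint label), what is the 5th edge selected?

R4-R7

Grow the tree from R5 using Prim:
Step 1: frontier [R5—R6 2, R4—R5 7, R5—R8 12, R5—R9 12, R3—R5 13] → take R5—R6 (2); add R6.
Step 2: frontier [R4—R5 7, R5—R8 12, R5—R9 12, R3—R5 13, R2—R6 9, R1—R6 11, R6—R7 11] → take R4—R5 (7); add R4.
Step 3: frontier [R4—R7 11, R5—R8 12, R5—R9 12, R3—R5 13, R2—R6 9, R1—R6 11, R6—R7 11] → take R2—R6 (9); add R2.
Step 4: frontier [R4—R7 11, R5—R8 12, R5—R9 12, R3—R5 13, R1—R6 11, R6—R7 11] → take R1—R6 (11); add R1.
Step 5: frontier [R4—R7 11, R5—R8 12, R5—R9 12, R3—R5 13, R6—R7 11] → take R4—R7 (11); add R7.
Step 6: frontier [R5—R8 12, R5—R9 12, R3—R5 13, R3—R7 4] → take R3—R7 (4); add R3.
Step 7: frontier [R5—R8 12, R5—R9 12] → take R5—R8 (12); add R8.
Step 8: frontier [R5—R9 12, R8—R9 1] → take R8—R9 (1); add R9.
The 5th edge added is R4—R7.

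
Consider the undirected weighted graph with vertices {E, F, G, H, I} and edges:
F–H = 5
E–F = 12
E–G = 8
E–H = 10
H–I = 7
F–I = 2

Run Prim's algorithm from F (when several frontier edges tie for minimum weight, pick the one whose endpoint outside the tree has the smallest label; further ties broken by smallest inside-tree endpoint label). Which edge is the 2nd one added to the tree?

Grow the tree from F using Prim:
Step 1: cheapest edge leaving the tree is F–I (2); add I.
Step 2: cheapest edge leaving the tree is F–H (5); add H.
Step 3: cheapest edge leaving the tree is E–H (10); add E.
Step 4: cheapest edge leaving the tree is E–G (8); add G.
The 2nd edge added is F–H.

F-H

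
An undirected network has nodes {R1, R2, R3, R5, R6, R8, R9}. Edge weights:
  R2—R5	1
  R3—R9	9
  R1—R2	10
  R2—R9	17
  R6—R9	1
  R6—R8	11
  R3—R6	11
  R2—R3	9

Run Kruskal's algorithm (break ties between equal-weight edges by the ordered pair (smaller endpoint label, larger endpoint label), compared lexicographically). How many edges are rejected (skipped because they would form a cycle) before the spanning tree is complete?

Kruskal: consider edges lightest-first.
R2—R5 (1): add — endpoints in different components.
R6—R9 (1): add — endpoints in different components.
R2—R3 (9): add — endpoints in different components.
R3—R9 (9): add — endpoints in different components.
R1—R2 (10): add — endpoints in different components.
R3—R6 (11): skip — R6 and R3 already connected.
R6—R8 (11): add — endpoints in different components.
Edges rejected before the tree was complete: 1.

1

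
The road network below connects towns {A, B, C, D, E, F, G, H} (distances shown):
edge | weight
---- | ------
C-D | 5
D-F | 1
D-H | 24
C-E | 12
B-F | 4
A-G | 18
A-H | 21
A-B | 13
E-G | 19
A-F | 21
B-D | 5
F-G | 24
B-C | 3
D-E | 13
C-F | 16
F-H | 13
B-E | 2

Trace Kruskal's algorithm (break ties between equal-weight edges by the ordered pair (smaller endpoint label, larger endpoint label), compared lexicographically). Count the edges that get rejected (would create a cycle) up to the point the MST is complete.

5

Sort edges by weight, then run Kruskal:
D-F (1): add — endpoints in different components.
B-E (2): add — endpoints in different components.
B-C (3): add — endpoints in different components.
B-F (4): add — endpoints in different components.
B-D (5): skip — B and D already connected.
C-D (5): skip — C and D already connected.
C-E (12): skip — C and E already connected.
A-B (13): add — endpoints in different components.
D-E (13): skip — D and E already connected.
F-H (13): add — endpoints in different components.
C-F (16): skip — C and F already connected.
A-G (18): add — endpoints in different components.
Edges rejected before the tree was complete: 5.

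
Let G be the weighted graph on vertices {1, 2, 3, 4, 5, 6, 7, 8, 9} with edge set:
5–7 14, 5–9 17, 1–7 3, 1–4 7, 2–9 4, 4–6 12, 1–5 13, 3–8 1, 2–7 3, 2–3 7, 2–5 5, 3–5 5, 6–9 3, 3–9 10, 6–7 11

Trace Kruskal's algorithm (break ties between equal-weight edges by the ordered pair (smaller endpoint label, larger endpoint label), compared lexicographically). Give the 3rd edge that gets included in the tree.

Sort edges by weight, then run Kruskal:
3–8 (1): add — endpoints in different components.
1–7 (3): add — endpoints in different components.
2–7 (3): add — endpoints in different components.
6–9 (3): add — endpoints in different components.
2–9 (4): add — endpoints in different components.
2–5 (5): add — endpoints in different components.
3–5 (5): add — endpoints in different components.
1–4 (7): add — endpoints in different components.
The 3rd edge added is 2–7.

2-7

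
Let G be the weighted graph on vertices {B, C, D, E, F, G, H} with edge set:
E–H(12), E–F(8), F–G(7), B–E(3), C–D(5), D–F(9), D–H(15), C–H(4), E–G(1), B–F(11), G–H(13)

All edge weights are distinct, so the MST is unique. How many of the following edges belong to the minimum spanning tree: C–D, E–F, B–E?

2

Kruskal's algorithm — process edges by increasing weight (ties by edge label):
E–G (1): add. Components now {B} {C} {D} {E,G} {F} {H}
B–E (3): add. Components now {B,E,G} {C} {D} {F} {H}
C–H (4): add. Components now {B,E,G} {C,H} {D} {F}
C–D (5): add. Components now {B,E,G} {C,D,H} {F}
F–G (7): add. Components now {B,E,F,G} {C,D,H}
E–F (8): skip — E and F already connected.
D–F (9): add. Components now {B,C,D,E,F,G,H}
MST edge set: {E–G, B–E, C–H, C–D, F–G, D–F}.
Of the listed edges, {C–D, B–E} are in the MST → 2.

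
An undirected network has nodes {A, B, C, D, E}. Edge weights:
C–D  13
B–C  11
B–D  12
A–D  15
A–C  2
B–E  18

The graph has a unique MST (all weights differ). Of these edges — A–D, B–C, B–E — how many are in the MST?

Kruskal: consider edges lightest-first.
A–C (2): add. Components now {A,C} {B} {D} {E}
B–C (11): add. Components now {A,B,C} {D} {E}
B–D (12): add. Components now {A,B,C,D} {E}
C–D (13): skip — C and D already connected.
A–D (15): skip — A and D already connected.
B–E (18): add. Components now {A,B,C,D,E}
MST edge set: {A–C, B–C, B–D, B–E}.
Of the listed edges, {B–C, B–E} are in the MST → 2.

2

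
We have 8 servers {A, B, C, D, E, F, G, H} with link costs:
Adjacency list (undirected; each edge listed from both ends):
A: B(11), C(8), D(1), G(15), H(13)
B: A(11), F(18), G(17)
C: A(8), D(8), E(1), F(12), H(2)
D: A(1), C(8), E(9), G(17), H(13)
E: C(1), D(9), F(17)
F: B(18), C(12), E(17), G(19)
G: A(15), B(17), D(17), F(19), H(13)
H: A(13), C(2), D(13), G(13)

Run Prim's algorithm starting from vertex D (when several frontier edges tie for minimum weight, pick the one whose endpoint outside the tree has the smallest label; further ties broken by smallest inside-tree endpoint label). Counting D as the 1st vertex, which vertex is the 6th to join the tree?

Prim's algorithm from D:
Step 1: cheapest edge leaving the tree is A D (1); add A.
Step 2: cheapest edge leaving the tree is A C (8); add C.
Step 3: cheapest edge leaving the tree is C E (1); add E.
Step 4: cheapest edge leaving the tree is C H (2); add H.
Step 5: cheapest edge leaving the tree is A B (11); add B.
Step 6: cheapest edge leaving the tree is C F (12); add F.
Step 7: cheapest edge leaving the tree is G H (13); add G.
Vertex order: D, A, C, E, H, B, F, G. The 6th vertex is B.

B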